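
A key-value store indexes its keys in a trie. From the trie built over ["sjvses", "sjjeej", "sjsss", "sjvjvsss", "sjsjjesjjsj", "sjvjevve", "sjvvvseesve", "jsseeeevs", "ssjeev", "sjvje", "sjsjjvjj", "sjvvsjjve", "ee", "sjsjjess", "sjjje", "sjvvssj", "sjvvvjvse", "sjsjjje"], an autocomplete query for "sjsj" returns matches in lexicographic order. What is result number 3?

sjsjjje

Words with prefix "sjsj", in lexicographic order: "sjsjjesjjsj", "sjsjjess", "sjsjjje", "sjsjjvjj"
The 3rd is sjsjjje.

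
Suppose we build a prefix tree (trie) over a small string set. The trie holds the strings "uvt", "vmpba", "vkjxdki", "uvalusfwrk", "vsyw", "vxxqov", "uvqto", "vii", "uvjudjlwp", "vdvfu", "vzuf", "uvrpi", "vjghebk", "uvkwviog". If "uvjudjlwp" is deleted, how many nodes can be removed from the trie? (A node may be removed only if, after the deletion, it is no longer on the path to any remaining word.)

7

Walk "uvjudjlwp" from the leaf back toward the root, removing each node that no remaining word uses.
The suffix "judjlwp" (7 nodes) is used only by "uvjudjlwp"; the node for "uv" still has the child "t", so pruning stops there.
Nodes removed: 7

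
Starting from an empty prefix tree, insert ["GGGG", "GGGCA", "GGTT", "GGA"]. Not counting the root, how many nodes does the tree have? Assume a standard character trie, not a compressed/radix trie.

Insert word by word; a character creates a node only if that edge doesn't already exist:
  "GGGG" → 4 new (G, G, G, G)
  "GGGCA" → prefix "GGG" already present; 2 new (C, A)
  "GGTT" → prefix "GG" already present; 2 new (T, T)
  "GGA" → prefix "GG" already present; 1 new (A)
Total nodes = 4 + 2 + 2 + 1 = 9

9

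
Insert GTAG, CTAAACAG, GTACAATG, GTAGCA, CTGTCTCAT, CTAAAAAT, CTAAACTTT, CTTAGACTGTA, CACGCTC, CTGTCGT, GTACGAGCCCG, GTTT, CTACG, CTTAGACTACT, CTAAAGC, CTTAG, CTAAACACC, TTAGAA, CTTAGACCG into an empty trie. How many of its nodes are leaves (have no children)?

17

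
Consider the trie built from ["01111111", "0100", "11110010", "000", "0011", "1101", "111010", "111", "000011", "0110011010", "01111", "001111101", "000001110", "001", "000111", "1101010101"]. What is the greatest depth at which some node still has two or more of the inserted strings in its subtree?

5

The deepest shared node is where two words last agree before diverging.
"01111" and "01111111" agree on "01111" (5 characters) before diverging; nothing deeper is shared.
Longest shared-prefix length: 5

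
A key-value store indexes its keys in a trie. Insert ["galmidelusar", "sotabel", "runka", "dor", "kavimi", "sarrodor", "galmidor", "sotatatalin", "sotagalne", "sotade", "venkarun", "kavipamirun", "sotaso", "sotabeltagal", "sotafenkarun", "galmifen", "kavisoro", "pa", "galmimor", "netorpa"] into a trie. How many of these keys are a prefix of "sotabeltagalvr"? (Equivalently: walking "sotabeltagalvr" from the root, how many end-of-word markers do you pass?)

2

Walk "sotabeltagalvr" from the root; an end-of-word marker is hit whenever a stored word is a prefix of "sotabeltagalvr".
Prefixes of the query that are stored words: "sotabel", "sotabeltagal"
Count: 2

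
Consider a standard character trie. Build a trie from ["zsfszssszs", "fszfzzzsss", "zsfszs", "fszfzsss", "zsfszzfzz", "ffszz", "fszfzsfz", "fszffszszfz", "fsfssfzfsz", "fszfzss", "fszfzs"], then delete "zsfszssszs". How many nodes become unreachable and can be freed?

4

Walk "zsfszssszs" from the leaf back toward the root, removing each node that no remaining word uses.
The suffix "sszs" (4 nodes) is used only by "zsfszssszs"; "zsfszs" is itself a stored word, so pruning stops there.
Nodes removed: 4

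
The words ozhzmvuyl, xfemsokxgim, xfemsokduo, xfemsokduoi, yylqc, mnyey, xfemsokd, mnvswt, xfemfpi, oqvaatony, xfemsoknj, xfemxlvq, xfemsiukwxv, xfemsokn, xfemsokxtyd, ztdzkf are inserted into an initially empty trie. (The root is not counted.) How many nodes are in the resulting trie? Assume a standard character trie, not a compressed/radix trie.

For each word, the new-node count is its length minus the longest prefix already in the trie:
  "ozhzmvuyl" → 9 new (o, z, h, z, m, v, u, y, l)
  "xfemsokxgim" → 11 new (x, f, e, m, s, o, k, x, g, i, m)
  "xfemsokduo" → prefix "xfemsok" already present; 3 new (d, u, o)
  "xfemsokduoi" → prefix "xfemsokduo" already present; 1 new (i)
  "yylqc" → 5 new (y, y, l, q, c)
  "mnyey" → 5 new (m, n, y, e, y)
  "xfemsokd" → prefix "xfemsokd" already present; 0 new (none)
  "mnvswt" → prefix "mn" already present; 4 new (v, s, w, t)
  "xfemfpi" → prefix "xfem" already present; 3 new (f, p, i)
  "oqvaatony" → prefix "o" already present; 8 new (q, v, a, a, t, o, n, y)
  "xfemsoknj" → prefix "xfemsok" already present; 2 new (n, j)
  "xfemxlvq" → prefix "xfem" already present; 4 new (x, l, v, q)
  "xfemsiukwxv" → prefix "xfems" already present; 6 new (i, u, k, w, x, v)
  "xfemsokn" → prefix "xfemsokn" already present; 0 new (none)
  "xfemsokxtyd" → prefix "xfemsokx" already present; 3 new (t, y, d)
  "ztdzkf" → 6 new (z, t, d, z, k, f)
Total nodes = 9 + 11 + 3 + 1 + 5 + 5 + 0 + 4 + 3 + 8 + 2 + 4 + 6 + 0 + 3 + 6 = 70

70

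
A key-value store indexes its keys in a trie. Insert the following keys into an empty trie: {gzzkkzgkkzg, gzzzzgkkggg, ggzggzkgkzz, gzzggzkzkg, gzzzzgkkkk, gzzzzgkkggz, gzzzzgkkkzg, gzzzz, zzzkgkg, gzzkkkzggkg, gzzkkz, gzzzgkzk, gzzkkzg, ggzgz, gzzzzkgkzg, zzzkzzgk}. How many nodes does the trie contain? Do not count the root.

68

Insert word by word; a character creates a node only if that edge doesn't already exist:
  "gzzkkzgkkzg" → 11 new (g, z, z, k, k, z, g, k, k, z, g)
  "gzzzzgkkggg" → prefix "gzz" already present; 8 new (z, z, g, k, k, g, g, g)
  "ggzggzkgkzz" → prefix "g" already present; 10 new (g, z, g, g, z, k, g, k, z, z)
  "gzzggzkzkg" → prefix "gzz" already present; 7 new (g, g, z, k, z, k, g)
  "gzzzzgkkkk" → prefix "gzzzzgkk" already present; 2 new (k, k)
  "gzzzzgkkggz" → prefix "gzzzzgkkgg" already present; 1 new (z)
  "gzzzzgkkkzg" → prefix "gzzzzgkkk" already present; 2 new (z, g)
  "gzzzz" → prefix "gzzzz" already present; 0 new (none)
  "zzzkgkg" → 7 new (z, z, z, k, g, k, g)
  "gzzkkkzggkg" → prefix "gzzkk" already present; 6 new (k, z, g, g, k, g)
  "gzzkkz" → prefix "gzzkkz" already present; 0 new (none)
  "gzzzgkzk" → prefix "gzzz" already present; 4 new (g, k, z, k)
  "gzzkkzg" → prefix "gzzkkzg" already present; 0 new (none)
  "ggzgz" → prefix "ggzg" already present; 1 new (z)
  "gzzzzkgkzg" → prefix "gzzzz" already present; 5 new (k, g, k, z, g)
  "zzzkzzgk" → prefix "zzzk" already present; 4 new (z, z, g, k)
Total nodes = 11 + 8 + 10 + 7 + 2 + 1 + 2 + 0 + 7 + 6 + 0 + 4 + 0 + 1 + 5 + 4 = 68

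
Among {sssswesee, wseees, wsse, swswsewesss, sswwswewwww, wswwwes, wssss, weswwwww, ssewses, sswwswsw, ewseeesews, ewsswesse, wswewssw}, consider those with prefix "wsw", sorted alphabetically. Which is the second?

wswwwes

Filter for "wsw…" and sort: "wswewssw", "wswwwes"
Position 2: wswwwes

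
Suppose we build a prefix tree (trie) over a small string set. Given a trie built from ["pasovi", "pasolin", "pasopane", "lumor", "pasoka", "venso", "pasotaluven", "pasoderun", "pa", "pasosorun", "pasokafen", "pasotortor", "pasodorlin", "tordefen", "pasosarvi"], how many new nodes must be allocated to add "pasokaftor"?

"pasokaf" is already a path in the trie; the remaining "tor" must be added.
Each of the 3 remaining characters creates one node.

3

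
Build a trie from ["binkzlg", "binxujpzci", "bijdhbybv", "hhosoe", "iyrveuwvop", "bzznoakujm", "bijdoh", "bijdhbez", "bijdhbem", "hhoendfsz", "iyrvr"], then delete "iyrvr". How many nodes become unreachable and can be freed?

After clearing the end-marker at "iyrvr", prune upward until reaching a node still needed by another word.
The suffix "r" (1 node) is used only by "iyrvr"; the node for "iyrv" still has the child "e", so pruning stops there.
Nodes removed: 1

1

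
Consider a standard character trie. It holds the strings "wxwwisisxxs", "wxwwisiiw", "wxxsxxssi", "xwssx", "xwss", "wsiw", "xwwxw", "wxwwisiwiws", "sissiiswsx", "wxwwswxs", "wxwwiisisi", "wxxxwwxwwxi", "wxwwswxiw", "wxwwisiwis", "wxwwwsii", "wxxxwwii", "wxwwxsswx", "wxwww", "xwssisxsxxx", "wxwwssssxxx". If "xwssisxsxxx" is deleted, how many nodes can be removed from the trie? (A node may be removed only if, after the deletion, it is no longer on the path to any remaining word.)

Walk "xwssisxsxxx" from the leaf back toward the root, removing each node that no remaining word uses.
The suffix "isxsxxx" (7 nodes) is used only by "xwssisxsxxx"; the node for "xwss" still has the child "x", so pruning stops there.
Nodes removed: 7

7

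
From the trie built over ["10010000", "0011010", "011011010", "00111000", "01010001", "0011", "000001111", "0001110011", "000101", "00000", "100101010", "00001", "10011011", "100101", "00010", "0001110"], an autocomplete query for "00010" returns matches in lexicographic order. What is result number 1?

Words with prefix "00010", in lexicographic order: "00010", "000101"
Position 1: 00010

00010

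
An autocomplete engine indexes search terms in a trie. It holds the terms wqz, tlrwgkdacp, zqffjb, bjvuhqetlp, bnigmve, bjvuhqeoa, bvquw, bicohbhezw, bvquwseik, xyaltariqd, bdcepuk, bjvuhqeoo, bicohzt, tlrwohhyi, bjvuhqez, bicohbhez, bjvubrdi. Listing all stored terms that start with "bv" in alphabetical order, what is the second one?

bvquwseik

Words with prefix "bv", in lexicographic order: "bvquw", "bvquwseik"
Position 2: bvquwseik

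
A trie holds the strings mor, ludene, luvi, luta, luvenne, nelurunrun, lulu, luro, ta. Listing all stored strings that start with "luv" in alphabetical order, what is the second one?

luvi

DFS of the "luv" subtree visits, in order: "luvenne", "luvi"
Position 2: luvi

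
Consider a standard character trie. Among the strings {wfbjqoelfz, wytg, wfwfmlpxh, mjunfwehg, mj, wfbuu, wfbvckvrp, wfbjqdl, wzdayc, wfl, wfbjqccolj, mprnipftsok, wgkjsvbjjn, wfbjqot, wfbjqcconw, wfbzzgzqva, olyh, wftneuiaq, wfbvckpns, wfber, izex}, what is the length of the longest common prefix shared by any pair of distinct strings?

8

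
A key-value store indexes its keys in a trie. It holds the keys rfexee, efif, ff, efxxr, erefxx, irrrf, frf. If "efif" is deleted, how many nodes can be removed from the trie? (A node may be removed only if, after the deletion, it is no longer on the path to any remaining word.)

After clearing the end-marker at "efif", prune upward until reaching a node still needed by another word.
The suffix "if" (2 nodes) is used only by "efif"; the node for "ef" still has the child "x", so pruning stops there.
Nodes removed: 2

2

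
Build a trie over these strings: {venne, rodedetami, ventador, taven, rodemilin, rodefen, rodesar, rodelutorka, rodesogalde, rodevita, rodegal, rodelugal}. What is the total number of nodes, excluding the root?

Trace insertions, counting only characters that open a new branch:
  "venne" → 5 new (v, e, n, n, e)
  "rodedetami" → 10 new (r, o, d, e, d, e, t, a, m, i)
  "ventador" → prefix "ven" already present; 5 new (t, a, d, o, r)
  "taven" → 5 new (t, a, v, e, n)
  "rodemilin" → prefix "rode" already present; 5 new (m, i, l, i, n)
  "rodefen" → prefix "rode" already present; 3 new (f, e, n)
  "rodesar" → prefix "rode" already present; 3 new (s, a, r)
  "rodelutorka" → prefix "rode" already present; 7 new (l, u, t, o, r, k, a)
  "rodesogalde" → prefix "rodes" already present; 6 new (o, g, a, l, d, e)
  "rodevita" → prefix "rode" already present; 4 new (v, i, t, a)
  "rodegal" → prefix "rode" already present; 3 new (g, a, l)
  "rodelugal" → prefix "rodelu" already present; 3 new (g, a, l)
Total nodes = 5 + 10 + 5 + 5 + 5 + 3 + 3 + 7 + 6 + 4 + 3 + 3 = 59

59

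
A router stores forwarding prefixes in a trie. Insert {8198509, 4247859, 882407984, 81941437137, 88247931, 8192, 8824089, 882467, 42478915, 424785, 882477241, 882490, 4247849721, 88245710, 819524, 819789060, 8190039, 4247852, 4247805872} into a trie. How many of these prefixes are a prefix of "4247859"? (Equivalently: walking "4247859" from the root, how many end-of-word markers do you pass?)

2

Traverse "4247859" character by character; count nodes along the way that are marked as word ends.
Prefixes of the query that are stored words: "424785", "4247859"
Count: 2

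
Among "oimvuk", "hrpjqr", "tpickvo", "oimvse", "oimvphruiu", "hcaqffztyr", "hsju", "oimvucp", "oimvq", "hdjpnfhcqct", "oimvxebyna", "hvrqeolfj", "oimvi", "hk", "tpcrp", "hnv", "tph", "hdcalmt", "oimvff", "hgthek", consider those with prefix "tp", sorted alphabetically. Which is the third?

tpickvo

Filter for "tp…" and sort: "tpcrp", "tph", "tpickvo"
The 3rd is tpickvo.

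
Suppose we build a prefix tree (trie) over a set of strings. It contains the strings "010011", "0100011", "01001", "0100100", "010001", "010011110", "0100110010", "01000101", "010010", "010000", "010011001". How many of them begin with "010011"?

Traverse to the node for "010011", then collect every word in that subtree.
Words under "010011": 010011, 010011001, 0100110010, 010011110
Count: 4

4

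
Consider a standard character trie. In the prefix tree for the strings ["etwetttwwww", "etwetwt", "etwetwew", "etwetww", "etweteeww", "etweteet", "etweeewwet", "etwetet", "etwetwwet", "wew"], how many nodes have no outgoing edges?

9

A leaf is a node with no children — equivalently, the end of a word that is not a proper prefix of any other stored word.
Those words: "etweeewwet", "etweteet", "etweteeww", "etwetet", "etwetttwwww", "etwetwew", "etwetwt", "etwetwwet", "wew"
Leaf count: 9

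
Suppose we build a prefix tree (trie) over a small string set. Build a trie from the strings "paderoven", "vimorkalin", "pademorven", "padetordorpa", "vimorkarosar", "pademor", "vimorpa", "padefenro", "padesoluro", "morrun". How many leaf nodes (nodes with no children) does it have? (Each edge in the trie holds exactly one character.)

9

A leaf is a node with no children — equivalently, the end of a word that is not a proper prefix of any other stored word.
Those words: "morrun", "padefenro", "pademorven", "paderoven", "padesoluro", "padetordorpa", "vimorkalin", "vimorkarosar", "vimorpa"
Leaf count: 9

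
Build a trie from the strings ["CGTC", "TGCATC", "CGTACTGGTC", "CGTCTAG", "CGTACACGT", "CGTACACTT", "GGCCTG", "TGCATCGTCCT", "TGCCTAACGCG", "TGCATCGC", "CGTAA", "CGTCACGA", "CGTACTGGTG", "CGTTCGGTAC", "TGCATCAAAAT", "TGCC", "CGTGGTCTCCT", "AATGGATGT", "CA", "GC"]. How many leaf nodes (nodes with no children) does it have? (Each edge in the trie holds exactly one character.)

17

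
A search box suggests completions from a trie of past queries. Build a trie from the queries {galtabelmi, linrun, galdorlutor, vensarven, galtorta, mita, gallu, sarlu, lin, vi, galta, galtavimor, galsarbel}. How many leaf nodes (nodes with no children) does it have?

A leaf is a node with no children — equivalently, the end of a word that is not a proper prefix of any other stored word.
Those words: "galdorlutor", "gallu", "galsarbel", "galtabelmi", "galtavimor", "galtorta", "linrun", "mita", "sarlu", "vensarven", "vi"
Leaf count: 11

11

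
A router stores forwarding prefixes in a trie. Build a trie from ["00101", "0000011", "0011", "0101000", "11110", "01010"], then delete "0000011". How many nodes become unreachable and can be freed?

5

A node on "0000011"'s path can go only if nothing else ends at it or branches off below it.
The suffix "00011" (5 nodes) is used only by "0000011"; the node for "00" still has the child "1", so pruning stops there.
Nodes removed: 5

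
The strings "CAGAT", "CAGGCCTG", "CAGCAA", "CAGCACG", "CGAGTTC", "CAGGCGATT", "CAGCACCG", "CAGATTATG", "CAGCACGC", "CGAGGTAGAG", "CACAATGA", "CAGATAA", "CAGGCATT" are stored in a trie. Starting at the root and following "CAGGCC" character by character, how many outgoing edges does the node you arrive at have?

1

Follow the path "CAGGCC" to its node, then look at its outgoing edges.
Characters that immediately follow "CAGGCC" among the stored strings: {T}.
That node has 1 child edge.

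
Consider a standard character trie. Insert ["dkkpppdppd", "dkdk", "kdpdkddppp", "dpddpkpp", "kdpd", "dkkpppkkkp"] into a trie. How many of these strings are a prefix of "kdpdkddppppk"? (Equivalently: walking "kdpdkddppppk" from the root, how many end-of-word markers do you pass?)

Traverse "kdpdkddppppk" character by character; count nodes along the way that are marked as word ends.
Prefixes of the query that are stored words: "kdpd", "kdpdkddppp"
Count: 2

2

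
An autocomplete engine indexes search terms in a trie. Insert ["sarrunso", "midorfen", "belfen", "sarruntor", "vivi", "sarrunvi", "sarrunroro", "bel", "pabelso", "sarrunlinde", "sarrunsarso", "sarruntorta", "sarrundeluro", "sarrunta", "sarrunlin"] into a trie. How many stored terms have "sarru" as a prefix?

Filter for entries beginning with "sarru":
Words under "sarru": sarrundeluro, sarrunlin, sarrunlinde, sarrunroro, sarrunsarso, sarrunso, sarrunta, sarruntor, sarruntorta, sarrunvi
Count: 10

10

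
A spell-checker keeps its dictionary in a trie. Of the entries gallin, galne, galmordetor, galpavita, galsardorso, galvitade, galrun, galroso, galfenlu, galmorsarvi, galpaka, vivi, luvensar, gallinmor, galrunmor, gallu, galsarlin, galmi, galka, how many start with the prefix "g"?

17

Walk to "g"; the words in its subtree are exactly those with that prefix.
Words under "g": galfenlu, galka, gallin, gallinmor, gallu, galmi, galmordetor, galmorsarvi, galne, galpaka, galpavita, galroso, galrun, galrunmor, galsardorso, galsarlin, galvitade
Count: 17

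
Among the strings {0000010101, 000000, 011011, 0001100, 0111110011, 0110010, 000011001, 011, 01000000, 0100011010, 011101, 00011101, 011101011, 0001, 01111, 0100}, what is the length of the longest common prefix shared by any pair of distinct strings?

6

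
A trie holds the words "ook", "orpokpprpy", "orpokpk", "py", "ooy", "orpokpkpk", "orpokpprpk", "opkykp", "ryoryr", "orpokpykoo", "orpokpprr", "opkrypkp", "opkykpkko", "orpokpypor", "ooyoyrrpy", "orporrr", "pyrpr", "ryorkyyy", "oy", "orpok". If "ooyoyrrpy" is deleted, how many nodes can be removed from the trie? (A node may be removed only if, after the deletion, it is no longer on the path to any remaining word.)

6

Walk "ooyoyrrpy" from the leaf back toward the root, removing each node that no remaining word uses.
The suffix "oyrrpy" (6 nodes) is used only by "ooyoyrrpy"; "ooy" is itself a stored word, so pruning stops there.
Nodes removed: 6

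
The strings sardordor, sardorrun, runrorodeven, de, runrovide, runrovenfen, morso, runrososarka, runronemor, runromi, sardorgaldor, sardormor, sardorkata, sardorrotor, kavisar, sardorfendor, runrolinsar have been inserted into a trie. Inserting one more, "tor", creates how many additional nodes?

3

Nothing in the trie begins with "t"; the whole of "tor" is new.
3 − 0 = 3 new nodes.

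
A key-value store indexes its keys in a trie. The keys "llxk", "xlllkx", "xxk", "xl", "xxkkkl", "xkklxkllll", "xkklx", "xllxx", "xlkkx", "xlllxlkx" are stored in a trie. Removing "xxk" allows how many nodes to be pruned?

0

A node on "xxk"'s path can go only if nothing else ends at it or branches off below it.
Every node on "xxk" is still needed (e.g. by "xxkkkl"), so nothing is freed.
Nodes removed: 0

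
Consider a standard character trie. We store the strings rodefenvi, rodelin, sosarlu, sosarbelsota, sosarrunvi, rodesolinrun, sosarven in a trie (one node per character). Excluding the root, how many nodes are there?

Count nodes per top-level branch (shared prefixes stored once):
  'r'-branch (rodefenvi, rodelin, rodesolinrun): 20 nodes
  's'-branch (sosarbelsota, sosarlu, sosarrunvi, sosarven): 22 nodes
Sum: 42

42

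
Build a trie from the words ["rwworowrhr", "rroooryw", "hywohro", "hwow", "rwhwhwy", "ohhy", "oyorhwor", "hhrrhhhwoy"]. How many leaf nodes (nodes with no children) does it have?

8

Leaves are exactly the stored words that no other stored word extends.
Those words: "hhrrhhhwoy", "hwow", "hywohro", "ohhy", "oyorhwor", "rroooryw", "rwhwhwy", "rwworowrhr"
Leaf count: 8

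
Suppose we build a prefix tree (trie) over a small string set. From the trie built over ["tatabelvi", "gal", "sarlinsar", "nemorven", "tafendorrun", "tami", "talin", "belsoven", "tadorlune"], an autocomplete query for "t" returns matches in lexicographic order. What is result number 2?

Words with prefix "t", in lexicographic order: "tadorlune", "tafendorrun", "talin", "tami", "tatabelvi"
The 2nd is tafendorrun.

tafendorrun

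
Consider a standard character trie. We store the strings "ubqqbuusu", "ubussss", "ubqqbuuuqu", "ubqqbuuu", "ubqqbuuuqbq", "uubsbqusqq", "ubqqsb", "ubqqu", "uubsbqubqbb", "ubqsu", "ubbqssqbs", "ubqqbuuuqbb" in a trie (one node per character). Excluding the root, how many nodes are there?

45

Count nodes per top-level branch (shared prefixes stored once):
  'u'-branch (ubbqssqbs, ubqqbuusu, ubqqbuuu, ubqqbuuuqbb, ubqqbuuuqbq, ubqqbuuuqu, ubqqsb, ubqqu, ubqsu, ubussss, uubsbqubqbb, uubsbqusqq): 45 nodes
Sum: 45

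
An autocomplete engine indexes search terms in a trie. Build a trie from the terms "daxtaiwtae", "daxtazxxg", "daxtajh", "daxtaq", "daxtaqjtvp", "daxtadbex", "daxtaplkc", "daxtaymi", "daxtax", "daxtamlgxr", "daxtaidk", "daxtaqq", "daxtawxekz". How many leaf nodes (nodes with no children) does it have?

12

Leaves are exactly the stored words that no other stored word extends.
Those words: "daxtadbex", "daxtaidk", "daxtaiwtae", "daxtajh", "daxtamlgxr", "daxtaplkc", "daxtaqjtvp", "daxtaqq", "daxtawxekz", "daxtax", "daxtaymi", "daxtazxxg"
Leaf count: 12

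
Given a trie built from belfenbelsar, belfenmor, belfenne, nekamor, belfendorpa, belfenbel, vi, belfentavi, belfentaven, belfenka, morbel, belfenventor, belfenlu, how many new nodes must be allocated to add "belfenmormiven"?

5

The longest prefix of "belfenmormiven" already in the trie is "belfenmor" (length 9).
So 14 − 9 = 5 new nodes.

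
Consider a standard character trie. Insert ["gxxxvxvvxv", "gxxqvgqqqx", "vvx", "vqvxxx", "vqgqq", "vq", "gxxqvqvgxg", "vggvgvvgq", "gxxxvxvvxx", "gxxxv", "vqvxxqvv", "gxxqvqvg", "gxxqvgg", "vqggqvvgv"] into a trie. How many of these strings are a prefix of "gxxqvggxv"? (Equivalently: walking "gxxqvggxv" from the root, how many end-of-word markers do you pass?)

Check each prefix of "gxxqvggxv" against the stored set — each match is an end-marker on the path.
Prefixes of the query that are stored words: "gxxqvgg"
Count: 1

1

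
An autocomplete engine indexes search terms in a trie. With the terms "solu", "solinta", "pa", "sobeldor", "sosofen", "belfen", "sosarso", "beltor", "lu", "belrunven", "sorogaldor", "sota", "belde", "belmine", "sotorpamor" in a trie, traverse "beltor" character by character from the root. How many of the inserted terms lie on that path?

Walk "beltor" from the root; an end-of-word marker is hit whenever a stored word is a prefix of "beltor".
Prefixes of the query that are stored words: "beltor"
Count: 1

1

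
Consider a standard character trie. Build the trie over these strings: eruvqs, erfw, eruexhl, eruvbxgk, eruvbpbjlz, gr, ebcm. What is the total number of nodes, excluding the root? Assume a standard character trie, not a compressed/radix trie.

Count nodes per top-level branch (shared prefixes stored once):
  'e'-branch (ebcm, erfw, eruexhl, eruvbpbjlz, eruvbxgk, eruvqs): 24 nodes
  'g'-branch (gr): 2 nodes
Sum: 26

26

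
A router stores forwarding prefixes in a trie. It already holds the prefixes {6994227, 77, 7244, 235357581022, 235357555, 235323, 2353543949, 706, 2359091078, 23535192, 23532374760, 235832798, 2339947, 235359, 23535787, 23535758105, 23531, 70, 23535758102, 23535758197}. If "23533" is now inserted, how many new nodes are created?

Walking "23533" from the root, the first 4 characters ("2353") follow existing edges; "3" is the first miss.
Each of the 1 remaining characters creates one node.

1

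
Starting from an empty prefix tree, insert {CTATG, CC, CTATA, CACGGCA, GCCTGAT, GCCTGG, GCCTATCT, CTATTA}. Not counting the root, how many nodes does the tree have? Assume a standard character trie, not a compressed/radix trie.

Trie structure (* marks end of a word):
(root)
├─ C
│  ├─ A
│  │  └─ C
│  │     └─ G
│  │        └─ G
│  │           └─ C
│  │              └─ A *
│  ├─ C *
│  └─ T
│     └─ A
│        └─ T
│           ├─ A *
│           ├─ G *
│           └─ T
│              └─ A *
└─ G
   └─ C
      └─ C
         └─ T
            ├─ A
            │  └─ T
            │     └─ C
            │        └─ T *
            └─ G
               ├─ A
               │  └─ T *
               └─ G *
Counting every labelled node above: 27.

27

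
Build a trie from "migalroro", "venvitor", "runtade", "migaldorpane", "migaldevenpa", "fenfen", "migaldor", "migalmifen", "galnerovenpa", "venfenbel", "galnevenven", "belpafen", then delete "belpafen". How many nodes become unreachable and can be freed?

8

A node on "belpafen"'s path can go only if nothing else ends at it or branches off below it.
No other word shares any prefix with "belpafen", so all 8 of its nodes go.
Nodes removed: 8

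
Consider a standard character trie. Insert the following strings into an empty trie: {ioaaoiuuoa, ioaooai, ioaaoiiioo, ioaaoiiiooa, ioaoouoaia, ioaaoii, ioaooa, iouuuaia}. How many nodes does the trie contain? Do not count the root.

Count nodes per top-level branch (shared prefixes stored once):
  'i'-branch (ioaaoii, ioaaoiiioo, ioaaoiiiooa, ioaaoiuuoa, ioaooa, ioaooai, ioaoouoaia, iouuuaia): 30 nodes
Sum: 30

30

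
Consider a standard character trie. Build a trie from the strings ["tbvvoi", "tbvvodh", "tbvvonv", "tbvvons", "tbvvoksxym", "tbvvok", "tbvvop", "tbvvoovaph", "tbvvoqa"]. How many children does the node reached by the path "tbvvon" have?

2

Walk "tbvvon" from the root, arriving at one node.
Distinct next characters after "tbvvon": s, v.
That node has 2 child edges.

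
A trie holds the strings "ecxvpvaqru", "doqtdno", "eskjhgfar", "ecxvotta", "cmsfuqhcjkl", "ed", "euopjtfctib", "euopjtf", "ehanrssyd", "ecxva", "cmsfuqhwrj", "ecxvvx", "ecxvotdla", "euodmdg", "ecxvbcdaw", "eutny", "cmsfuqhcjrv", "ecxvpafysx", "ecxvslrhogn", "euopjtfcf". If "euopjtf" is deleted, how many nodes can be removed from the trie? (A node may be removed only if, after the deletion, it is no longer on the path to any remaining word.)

0

A node on "euopjtf"'s path can go only if nothing else ends at it or branches off below it.
Every node on "euopjtf" is still needed (e.g. by "euopjtfctib"), so nothing is freed.
Nodes removed: 0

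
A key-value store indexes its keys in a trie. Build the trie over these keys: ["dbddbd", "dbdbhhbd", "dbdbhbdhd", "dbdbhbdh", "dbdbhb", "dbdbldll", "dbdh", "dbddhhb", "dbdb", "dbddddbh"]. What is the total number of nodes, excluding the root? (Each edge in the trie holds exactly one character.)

Insert word by word; a character creates a node only if that edge doesn't already exist:
  "dbddbd" → 6 new (d, b, d, d, b, d)
  "dbdbhhbd" → prefix "dbd" already present; 5 new (b, h, h, b, d)
  "dbdbhbdhd" → prefix "dbdbh" already present; 4 new (b, d, h, d)
  "dbdbhbdh" → prefix "dbdbhbdh" already present; 0 new (none)
  "dbdbhb" → prefix "dbdbhb" already present; 0 new (none)
  "dbdbldll" → prefix "dbdb" already present; 4 new (l, d, l, l)
  "dbdh" → prefix "dbd" already present; 1 new (h)
  "dbddhhb" → prefix "dbdd" already present; 3 new (h, h, b)
  "dbdb" → prefix "dbdb" already present; 0 new (none)
  "dbddddbh" → prefix "dbdd" already present; 4 new (d, d, b, h)
Total nodes = 6 + 5 + 4 + 0 + 0 + 4 + 1 + 3 + 0 + 4 = 27

27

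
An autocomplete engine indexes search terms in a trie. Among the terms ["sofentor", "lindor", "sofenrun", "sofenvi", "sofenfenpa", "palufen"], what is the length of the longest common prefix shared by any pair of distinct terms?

5

Look for the deepest trie node that still has at least two words in its subtree.
"sofenfenpa" and "sofenrun" agree on "sofen" (5 characters) before diverging; nothing deeper is shared.
Longest shared-prefix length: 5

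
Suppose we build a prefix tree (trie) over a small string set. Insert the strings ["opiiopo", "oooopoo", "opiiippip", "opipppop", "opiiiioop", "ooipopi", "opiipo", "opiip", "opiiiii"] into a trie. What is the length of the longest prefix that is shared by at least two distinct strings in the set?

The deepest shared node is where two words last agree before diverging.
e.g. "opiiiii" and "opiiiioop" share the prefix "opiiii" of length 6; no pair shares a longer one.
Longest shared-prefix length: 6

6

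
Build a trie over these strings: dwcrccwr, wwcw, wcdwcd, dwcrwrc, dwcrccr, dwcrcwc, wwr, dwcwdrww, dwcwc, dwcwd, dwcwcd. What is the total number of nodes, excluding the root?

Trie structure (* marks end of a word):
(root)
├─ d
│  └─ w
│     └─ c
│        ├─ r
│        │  ├─ c
│        │  │  ├─ c
│        │  │  │  ├─ r *
│        │  │  │  └─ w
│        │  │  │     └─ r *
│        │  │  └─ w
│        │  │     └─ c *
│        │  └─ w
│        │     └─ r
│        │        └─ c *
│        └─ w
│           ├─ c *
│           │  └─ d *
│           └─ d *
│              └─ r
│                 └─ w
│                    └─ w *
└─ w
   ├─ c
   │  └─ d
   │     └─ w
   │        └─ c
   │           └─ d *
   └─ w
      ├─ c
      │  └─ w *
      └─ r *
Counting every labelled node above: 31.

31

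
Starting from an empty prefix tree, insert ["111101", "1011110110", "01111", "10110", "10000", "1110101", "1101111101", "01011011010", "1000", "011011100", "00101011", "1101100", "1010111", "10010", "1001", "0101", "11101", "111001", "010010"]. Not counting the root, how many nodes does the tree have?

71

Insert word by word; a character creates a node only if that edge doesn't already exist:
  "111101" → 6 new (1, 1, 1, 1, 0, 1)
  "1011110110" → prefix "1" already present; 9 new (0, 1, 1, 1, 1, 0, 1, 1, 0)
  "01111" → 5 new (0, 1, 1, 1, 1)
  "10110" → prefix "1011" already present; 1 new (0)
  "10000" → prefix "10" already present; 3 new (0, 0, 0)
  "1110101" → prefix "111" already present; 4 new (0, 1, 0, 1)
  "1101111101" → prefix "11" already present; 8 new (0, 1, 1, 1, 1, 1, 0, 1)
  "01011011010" → prefix "01" already present; 9 new (0, 1, 1, 0, 1, 1, 0, 1, 0)
  "1000" → prefix "1000" already present; 0 new (none)
  "011011100" → prefix "011" already present; 6 new (0, 1, 1, 1, 0, 0)
  "00101011" → prefix "0" already present; 7 new (0, 1, 0, 1, 0, 1, 1)
  "1101100" → prefix "11011" already present; 2 new (0, 0)
  "1010111" → prefix "101" already present; 4 new (0, 1, 1, 1)
  "10010" → prefix "100" already present; 2 new (1, 0)
  "1001" → prefix "1001" already present; 0 new (none)
  "0101" → prefix "0101" already present; 0 new (none)
  "11101" → prefix "11101" already present; 0 new (none)
  "111001" → prefix "1110" already present; 2 new (0, 1)
  "010010" → prefix "010" already present; 3 new (0, 1, 0)
Total nodes = 6 + 9 + 5 + 1 + 3 + 4 + 8 + 9 + 0 + 6 + 7 + 2 + 4 + 2 + 0 + 0 + 0 + 2 + 3 = 71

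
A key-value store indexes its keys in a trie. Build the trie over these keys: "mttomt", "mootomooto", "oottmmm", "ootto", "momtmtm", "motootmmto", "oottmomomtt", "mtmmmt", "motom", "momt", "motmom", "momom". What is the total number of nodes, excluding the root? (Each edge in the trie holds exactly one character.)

52

Insert word by word; a character creates a node only if that edge doesn't already exist:
  "mttomt" → 6 new (m, t, t, o, m, t)
  "mootomooto" → prefix "m" already present; 9 new (o, o, t, o, m, o, o, t, o)
  "oottmmm" → 7 new (o, o, t, t, m, m, m)
  "ootto" → prefix "oott" already present; 1 new (o)
  "momtmtm" → prefix "mo" already present; 5 new (m, t, m, t, m)
  "motootmmto" → prefix "mo" already present; 8 new (t, o, o, t, m, m, t, o)
  "oottmomomtt" → prefix "oottm" already present; 6 new (o, m, o, m, t, t)
  "mtmmmt" → prefix "mt" already present; 4 new (m, m, m, t)
  "motom" → prefix "moto" already present; 1 new (m)
  "momt" → prefix "momt" already present; 0 new (none)
  "motmom" → prefix "mot" already present; 3 new (m, o, m)
  "momom" → prefix "mom" already present; 2 new (o, m)
Total nodes = 6 + 9 + 7 + 1 + 5 + 8 + 6 + 4 + 1 + 0 + 3 + 2 = 52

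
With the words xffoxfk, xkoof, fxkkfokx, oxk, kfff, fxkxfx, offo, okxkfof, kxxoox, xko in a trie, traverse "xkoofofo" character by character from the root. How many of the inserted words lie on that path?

2

Walk "xkoofofo" from the root; an end-of-word marker is hit whenever a stored word is a prefix of "xkoofofo".
Prefixes of the query that are stored words: "xko", "xkoof"
Count: 2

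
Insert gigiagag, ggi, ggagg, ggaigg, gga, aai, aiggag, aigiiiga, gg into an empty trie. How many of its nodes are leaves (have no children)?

7

Leaves are exactly the stored words that no other stored word extends.
Those words: "aai", "aiggag", "aigiiiga", "ggagg", "ggaigg", "ggi", "gigiagag"
Leaf count: 7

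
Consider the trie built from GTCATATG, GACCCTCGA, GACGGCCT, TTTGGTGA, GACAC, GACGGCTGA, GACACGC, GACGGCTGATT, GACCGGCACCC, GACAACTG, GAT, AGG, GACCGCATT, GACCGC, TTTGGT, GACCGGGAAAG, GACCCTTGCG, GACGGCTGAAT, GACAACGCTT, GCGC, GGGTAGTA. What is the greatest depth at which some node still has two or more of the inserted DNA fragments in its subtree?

Equivalently: take the maximum, over all pairs, of their longest common prefix length.
"GACGGCTGA" and "GACGGCTGAAT" agree on "GACGGCTGA" (9 characters) before diverging; nothing deeper is shared.
Longest shared-prefix length: 9

9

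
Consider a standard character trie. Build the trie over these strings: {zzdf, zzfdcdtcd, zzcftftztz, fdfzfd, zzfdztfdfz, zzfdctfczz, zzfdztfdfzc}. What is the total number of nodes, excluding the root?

37

Trie structure (* marks end of a word):
(root)
├─ f
│  └─ d
│     └─ f
│        └─ z
│           └─ f
│              └─ d *
└─ z
   └─ z
      ├─ c
      │  └─ f
      │     └─ t
      │        └─ f
      │           └─ t
      │              └─ z
      │                 └─ t
      │                    └─ z *
      ├─ d
      │  └─ f *
      └─ f
         └─ d
            ├─ c
            │  ├─ d
            │  │  └─ t
            │  │     └─ c
            │  │        └─ d *
            │  └─ t
            │     └─ f
            │        └─ c
            │           └─ z
            │              └─ z *
            └─ z
               └─ t
                  └─ f
                     └─ d
                        └─ f
                           └─ z *
                              └─ c *
Counting every labelled node above: 37.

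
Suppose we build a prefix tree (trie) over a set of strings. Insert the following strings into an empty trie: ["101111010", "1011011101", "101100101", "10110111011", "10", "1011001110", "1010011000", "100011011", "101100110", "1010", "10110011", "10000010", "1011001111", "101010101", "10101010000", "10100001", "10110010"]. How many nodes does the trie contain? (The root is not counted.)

Insert word by word; a character creates a node only if that edge doesn't already exist:
  "101111010" → 9 new (1, 0, 1, 1, 1, 1, 0, 1, 0)
  "1011011101" → prefix "1011" already present; 6 new (0, 1, 1, 1, 0, 1)
  "101100101" → prefix "10110" already present; 4 new (0, 1, 0, 1)
  "10110111011" → prefix "1011011101" already present; 1 new (1)
  "10" → prefix "10" already present; 0 new (none)
  "1011001110" → prefix "1011001" already present; 3 new (1, 1, 0)
  "1010011000" → prefix "101" already present; 7 new (0, 0, 1, 1, 0, 0, 0)
  "100011011" → prefix "10" already present; 7 new (0, 0, 1, 1, 0, 1, 1)
  "101100110" → prefix "10110011" already present; 1 new (0)
  "1010" → prefix "1010" already present; 0 new (none)
  "10110011" → prefix "10110011" already present; 0 new (none)
  "10000010" → prefix "1000" already present; 4 new (0, 0, 1, 0)
  "1011001111" → prefix "101100111" already present; 1 new (1)
  "101010101" → prefix "1010" already present; 5 new (1, 0, 1, 0, 1)
  "10101010000" → prefix "10101010" already present; 3 new (0, 0, 0)
  "10100001" → prefix "10100" already present; 3 new (0, 0, 1)
  "10110010" → prefix "10110010" already present; 0 new (none)
Total nodes = 9 + 6 + 4 + 1 + 0 + 3 + 7 + 7 + 1 + 0 + 0 + 4 + 1 + 5 + 3 + 3 + 0 = 54

54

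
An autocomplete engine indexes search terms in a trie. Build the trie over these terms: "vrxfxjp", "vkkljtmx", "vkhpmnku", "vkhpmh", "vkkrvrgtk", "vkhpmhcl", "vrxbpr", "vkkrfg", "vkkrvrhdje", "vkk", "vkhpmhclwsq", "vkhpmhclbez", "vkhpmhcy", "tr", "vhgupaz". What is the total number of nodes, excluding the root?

Trace insertions, counting only characters that open a new branch:
  "vrxfxjp" → 7 new (v, r, x, f, x, j, p)
  "vkkljtmx" → prefix "v" already present; 7 new (k, k, l, j, t, m, x)
  "vkhpmnku" → prefix "vk" already present; 6 new (h, p, m, n, k, u)
  "vkhpmh" → prefix "vkhpm" already present; 1 new (h)
  "vkkrvrgtk" → prefix "vkk" already present; 6 new (r, v, r, g, t, k)
  "vkhpmhcl" → prefix "vkhpmh" already present; 2 new (c, l)
  "vrxbpr" → prefix "vrx" already present; 3 new (b, p, r)
  "vkkrfg" → prefix "vkkr" already present; 2 new (f, g)
  "vkkrvrhdje" → prefix "vkkrvr" already present; 4 new (h, d, j, e)
  "vkk" → prefix "vkk" already present; 0 new (none)
  "vkhpmhclwsq" → prefix "vkhpmhcl" already present; 3 new (w, s, q)
  "vkhpmhclbez" → prefix "vkhpmhcl" already present; 3 new (b, e, z)
  "vkhpmhcy" → prefix "vkhpmhc" already present; 1 new (y)
  "tr" → 2 new (t, r)
  "vhgupaz" → prefix "v" already present; 6 new (h, g, u, p, a, z)
Total nodes = 7 + 7 + 6 + 1 + 6 + 2 + 3 + 2 + 4 + 0 + 3 + 3 + 1 + 2 + 6 = 53

53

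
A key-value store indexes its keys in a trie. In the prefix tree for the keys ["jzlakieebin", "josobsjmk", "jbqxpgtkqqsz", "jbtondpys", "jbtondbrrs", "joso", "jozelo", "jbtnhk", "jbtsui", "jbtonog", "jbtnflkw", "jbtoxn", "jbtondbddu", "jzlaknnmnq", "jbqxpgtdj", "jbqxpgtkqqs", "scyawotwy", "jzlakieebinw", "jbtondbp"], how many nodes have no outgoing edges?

A leaf is a node with no children — equivalently, the end of a word that is not a proper prefix of any other stored word.
Those words: "jbqxpgtdj", "jbqxpgtkqqsz", "jbtnflkw", "jbtnhk", "jbtondbddu", "jbtondbp", "jbtondbrrs", "jbtondpys", "jbtonog", "jbtoxn", "jbtsui", "josobsjmk", "jozelo", "jzlakieebinw", "jzlaknnmnq", "scyawotwy"
Leaf count: 16

16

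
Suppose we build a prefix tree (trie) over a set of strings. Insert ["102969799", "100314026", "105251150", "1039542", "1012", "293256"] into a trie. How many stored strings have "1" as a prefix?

Filter for entries beginning with "1":
Words under "1": 100314026, 1012, 102969799, 1039542, 105251150
Count: 5

5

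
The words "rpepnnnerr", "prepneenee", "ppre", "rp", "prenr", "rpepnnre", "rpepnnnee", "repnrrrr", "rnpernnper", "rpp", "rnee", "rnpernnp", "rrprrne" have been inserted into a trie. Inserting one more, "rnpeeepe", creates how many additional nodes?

"rnpe" is already a path in the trie; the remaining "eepe" must be added.
So 8 − 4 = 4 new nodes.

4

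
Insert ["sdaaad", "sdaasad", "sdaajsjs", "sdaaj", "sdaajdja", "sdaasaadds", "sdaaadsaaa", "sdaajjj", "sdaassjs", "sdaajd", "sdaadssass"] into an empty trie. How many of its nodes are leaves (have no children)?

Leaves are exactly the stored words that no other stored word extends.
Those words: "sdaaadsaaa", "sdaadssass", "sdaajdja", "sdaajjj", "sdaajsjs", "sdaasaadds", "sdaasad", "sdaassjs"
Leaf count: 8

8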